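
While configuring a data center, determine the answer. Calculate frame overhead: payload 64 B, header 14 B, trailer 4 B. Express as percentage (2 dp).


Given: payload = 64 B, header = 14 B, trailer = 4 B
Overhead bytes = header + trailer = 14 + 4 = 18
Total frame = payload + overhead = 64 + 18 = 82
Overhead % = 18 / 82 * 100 = 21.9512% -> 21.95% (2 dp)

21.95


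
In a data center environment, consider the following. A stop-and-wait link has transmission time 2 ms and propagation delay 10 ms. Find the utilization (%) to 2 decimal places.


Given: Ttrans = 2 ms, Tprop = 10 ms
RTT = 2 * Tprop = 2 * 10 = 20 ms
U = Ttrans / (Ttrans + RTT)
U = 2 / (2 + 20)
U = 2 / 22 = 0.090909
U% = 9.09%

9.09


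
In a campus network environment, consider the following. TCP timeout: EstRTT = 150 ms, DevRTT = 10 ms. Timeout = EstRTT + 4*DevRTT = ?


Given: EstRTT = 150 ms, DevRTT = 10 ms
Timeout = EstRTT + 4 * DevRTT
4 * DevRTT = 4 * 10 = 40
Timeout = 150 + 40 = 190 ms

190


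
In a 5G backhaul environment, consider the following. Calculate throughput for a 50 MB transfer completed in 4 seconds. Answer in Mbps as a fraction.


Given: file = 50 MB, time = 4 s
File in Mb = 50 * 8 = 400 Mb
Throughput = 400 / 4 Mbps
Throughput = 100 Mbps

100


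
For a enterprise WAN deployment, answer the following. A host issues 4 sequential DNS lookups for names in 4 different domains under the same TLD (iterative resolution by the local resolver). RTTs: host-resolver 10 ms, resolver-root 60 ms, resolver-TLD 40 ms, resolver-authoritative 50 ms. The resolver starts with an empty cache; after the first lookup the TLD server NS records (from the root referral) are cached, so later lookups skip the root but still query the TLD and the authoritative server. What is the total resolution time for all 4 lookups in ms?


Lookup 1 (cold cache): local + root + TLD + auth = 10 + 60 + 40 + 50 = 160 ms
Lookups 2..4 (TLD NS cached -> skip root; new domain -> still ask TLD and auth): local + TLD + auth = 10 + 40 + 50 = 100 ms each
Remaining 3 lookups: 3 * 100 = 300 ms
Total = 160 + 300 = 460 ms

460


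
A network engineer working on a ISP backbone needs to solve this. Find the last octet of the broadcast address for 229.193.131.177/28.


Given: IP = 229.193.131.177, prefix = /28
Host bits = 32 - 28 = 4
Network last octet = 177 AND mask = 176
Host part size = 2^4 - 1 = 15
Broadcast last octet = 176 OR 15 = 191

191


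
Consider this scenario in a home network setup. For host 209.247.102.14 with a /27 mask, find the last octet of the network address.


Given: IP = 209.247.102.14, prefix = /27
Subnet mask = 255.255.255.224
Last octet of IP: 14
Last octet of mask: 224
Network last octet = 14 AND 224 = 0

0


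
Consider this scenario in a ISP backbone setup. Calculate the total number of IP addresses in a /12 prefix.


Given: CIDR prefix /12
Host bits = 32 - 12 = 20
Total addresses = 2^20 = 1048576

1048576


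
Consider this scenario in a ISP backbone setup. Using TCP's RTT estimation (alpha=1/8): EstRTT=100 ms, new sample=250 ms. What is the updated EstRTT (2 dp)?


Given: EstRTT = 100 ms, SampleRTT = 250 ms, alpha = 1/8
New EstRTT = (1 - alpha) * EstRTT + alpha * SampleRTT
(7/8) * 100 = 87.5
(1/8) * 250 = 31.25
New EstRTT = 87.5 + 31.25 = 118.75 ms -> 118.75 ms (2 dp)

118.75


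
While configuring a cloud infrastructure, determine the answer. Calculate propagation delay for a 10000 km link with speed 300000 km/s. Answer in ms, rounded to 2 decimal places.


Given: distance = 10000 km, speed = 300000 km/s
Delay = distance / speed = 10000 / 300000 seconds
Delay in ms = 10000 * 1000 / 300000
Delay = 33.3333 ms
Rounded to 2 dp = 33.33 ms

33.33


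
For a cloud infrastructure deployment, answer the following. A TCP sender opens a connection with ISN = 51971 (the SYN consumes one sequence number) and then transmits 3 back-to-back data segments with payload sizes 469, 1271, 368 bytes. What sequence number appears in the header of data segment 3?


The SYN occupies sequence number ISN = 51971, so the first data byte is ISN + 1 = 51972.
SEQ of data segment i = (ISN + 1) + sum of payload sizes of segments 1..i-1.
Segment 1: SEQ = 51972, payload = 469 bytes
Segment 2: SEQ = 52441, payload = 1271 bytes
Segment 3: SEQ = 53712, payload = 368 bytes
SEQ of segment 3 = 51972 + 469 + 1271 = 53712

53712


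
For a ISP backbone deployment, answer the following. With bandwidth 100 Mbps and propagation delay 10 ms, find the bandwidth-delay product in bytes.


Given: bandwidth = 100 Mbps, delay = 10 ms
BDP in bits = 100 * 10^6 * 10 / 1000
BDP in bits = 1000000
BDP in bytes = 1000000 / 8 = 125000

125000


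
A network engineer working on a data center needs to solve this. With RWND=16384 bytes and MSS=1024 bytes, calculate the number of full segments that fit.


Given: RWND = 16384 bytes, MSS = 1024 bytes
Full segments = floor(RWND / MSS)
Full segments = floor(16384 / 1024)
Full segments = floor(16.0) = 16

16


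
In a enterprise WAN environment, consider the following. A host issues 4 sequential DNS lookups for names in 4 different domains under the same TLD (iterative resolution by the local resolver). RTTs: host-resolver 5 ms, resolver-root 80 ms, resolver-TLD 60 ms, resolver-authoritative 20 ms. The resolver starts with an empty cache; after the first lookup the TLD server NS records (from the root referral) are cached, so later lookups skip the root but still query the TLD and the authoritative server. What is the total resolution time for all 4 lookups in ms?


Lookup 1 (cold cache): local + root + TLD + auth = 5 + 80 + 60 + 20 = 165 ms
Lookups 2..4 (TLD NS cached -> skip root; new domain -> still ask TLD and auth): local + TLD + auth = 5 + 60 + 20 = 85 ms each
Remaining 3 lookups: 3 * 85 = 255 ms
Total = 165 + 255 = 420 ms

420


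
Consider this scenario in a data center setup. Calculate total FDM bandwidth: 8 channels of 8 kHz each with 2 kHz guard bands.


Given: 8 channels, 8 kHz each, guard = 2 kHz
Channel bandwidth = 8 * 8 = 64 kHz
Guard bands = 7 gaps * 2 kHz = 14 kHz
Total = 64 + 14 = 78 kHz

78


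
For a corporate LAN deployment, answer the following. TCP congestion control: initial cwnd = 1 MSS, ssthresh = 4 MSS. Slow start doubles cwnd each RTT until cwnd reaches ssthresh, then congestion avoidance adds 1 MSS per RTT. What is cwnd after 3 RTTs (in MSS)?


RTT 0: cwnd = 1 MSS (initial)
RTT 1: cwnd = 2 MSS (slow start, doubled)
RTT 2: cwnd = 4 MSS (slow start, doubled)
RTT 3: cwnd = 5 MSS (congestion avoidance, +1)

5


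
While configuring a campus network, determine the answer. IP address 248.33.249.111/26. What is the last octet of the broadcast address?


Given: IP = 248.33.249.111, prefix = /26
Host bits = 32 - 26 = 6
Network last octet = 111 AND mask = 64
Host part size = 2^6 - 1 = 63
Broadcast last octet = 64 OR 63 = 127

127


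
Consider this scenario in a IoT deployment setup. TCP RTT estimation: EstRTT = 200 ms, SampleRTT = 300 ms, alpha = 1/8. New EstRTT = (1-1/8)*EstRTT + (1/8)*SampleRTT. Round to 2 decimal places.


Given: EstRTT = 200 ms, SampleRTT = 300 ms, alpha = 1/8
New EstRTT = (1 - alpha) * EstRTT + alpha * SampleRTT
(7/8) * 200 = 175
(1/8) * 300 = 37.5
New EstRTT = 175 + 37.5 = 212.5 ms -> 212.50 ms (2 dp)

212.50


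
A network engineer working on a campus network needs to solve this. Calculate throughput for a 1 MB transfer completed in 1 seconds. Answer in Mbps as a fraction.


Given: file = 1 MB, time = 1 s
File in Mb = 1 * 8 = 8 Mb
Throughput = 8 / 1 Mbps
Throughput = 8 Mbps

8


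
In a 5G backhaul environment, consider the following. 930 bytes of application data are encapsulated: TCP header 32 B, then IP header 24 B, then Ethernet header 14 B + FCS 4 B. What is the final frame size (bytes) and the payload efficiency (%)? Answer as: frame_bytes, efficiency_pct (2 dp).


TCP segment = 930 + 32 = 962 B
IP packet = 962 + 24 = 986 B
Ethernet frame = 986 + 14 + 4 = 1004 B
Efficiency = app / frame = 930 / 1004 = 0.926295 = 92.6295% -> 92.63% (2 dp)

1004, 92.63


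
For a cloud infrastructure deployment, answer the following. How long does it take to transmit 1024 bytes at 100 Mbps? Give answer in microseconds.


Given: packet = 1024 bytes, bandwidth = 100 Mbps
Packet in bits = 1024 * 8 = 8192 bits
Bandwidth = 100 * 10^6 = 100000000 bps
Time = 8192 / 100000000 seconds
Time in us = 8192 * 10^6 / 100000000 = 81.92

81.92


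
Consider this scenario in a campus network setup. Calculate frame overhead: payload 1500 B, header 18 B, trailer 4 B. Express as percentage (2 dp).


Given: payload = 1500 B, header = 18 B, trailer = 4 B
Overhead bytes = header + trailer = 18 + 4 = 22
Total frame = payload + overhead = 1500 + 22 = 1522
Overhead % = 22 / 1522 * 100 = 1.4455% -> 1.45% (2 dp)

1.45


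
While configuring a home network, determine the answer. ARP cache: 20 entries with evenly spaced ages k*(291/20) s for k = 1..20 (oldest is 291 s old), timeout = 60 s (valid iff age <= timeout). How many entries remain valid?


Ages are k * 291/20 s for k = 1..20 (spacing = 14.5500 s).
Entry k is valid iff k * 291/20 <= 60 iff k <= 20 * 60 / 291 = 4.1237
n_valid = floor(4.1237) = 4
(n_stale = 20 - 4 = 16)

4


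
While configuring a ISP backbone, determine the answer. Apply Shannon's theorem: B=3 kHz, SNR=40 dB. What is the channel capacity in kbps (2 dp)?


Given: B = 3 kHz, SNR = 40 dB
SNR linear = 10^(40/10) = 10000
1 + SNR = 10001
log2(10001) = 13.2878566418
C = 3 * 1000 * 13.2878566418 = 39863.5699 bps
C = 39.863570 kbps -> 39.86 kbps (2 dp)

39.86


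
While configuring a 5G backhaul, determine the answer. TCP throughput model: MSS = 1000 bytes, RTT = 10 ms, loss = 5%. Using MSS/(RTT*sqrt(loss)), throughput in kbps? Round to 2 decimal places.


Given: MSS = 1000 bytes, RTT = 10 ms, loss = 5%
RTT in seconds = 10 / 1000 = 0.01
Loss rate = 5% = 0.05
sqrt(loss) = sqrt(0.05) = 0.223606797750
Throughput (bytes/s) = 1000 / (0.01 * 0.223606797750) = 447213.5955
Throughput (kbps) = 447213.5955 * 8 / 1000 = 3577.708764 -> 3577.71 kbps (2 dp)

3577.71


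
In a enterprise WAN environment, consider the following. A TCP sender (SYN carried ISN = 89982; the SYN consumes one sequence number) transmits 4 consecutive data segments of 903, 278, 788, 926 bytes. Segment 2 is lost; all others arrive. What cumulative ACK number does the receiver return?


SYN uses sequence number 89982; first data byte = ISN + 1 = 89983.
Segment 1: SEQ = 89983, len = 903 B, covers [89983, 90885]
Segment 2: SEQ = 90886, len = 278 B, covers [90886, 91163] [LOST]
Segment 3: SEQ = 91164, len = 788 B, covers [91164, 91951]
Segment 4: SEQ = 91952, len = 926 B, covers [91952, 92877]
In-order data received: bytes [89983, 90885] (segments 1..1).
Segment 2 missing -> gap begins at byte 90886; later segments buffered out of order.
Cumulative ACK = next expected in-order byte = 89983 + 903 = 90886

90886


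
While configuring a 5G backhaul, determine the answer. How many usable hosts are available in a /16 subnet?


Given: subnet mask /16
Host bits = 32 - 16 = 16
Total addresses = 2^16 = 65536
Usable hosts = 65536 - 2 (network + broadcast) = 65534

65534


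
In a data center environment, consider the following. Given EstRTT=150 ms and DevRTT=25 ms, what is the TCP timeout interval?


Given: EstRTT = 150 ms, DevRTT = 25 ms
Timeout = EstRTT + 4 * DevRTT
4 * DevRTT = 4 * 25 = 100
Timeout = 150 + 100 = 250 ms

250


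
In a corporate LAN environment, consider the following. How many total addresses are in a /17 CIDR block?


Given: CIDR prefix /17
Host bits = 32 - 17 = 15
Total addresses = 2^15 = 32768

32768


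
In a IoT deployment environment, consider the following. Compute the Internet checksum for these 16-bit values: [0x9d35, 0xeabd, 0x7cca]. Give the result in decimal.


Given words: [0x9d35, 0xeabd, 0x7cca]
Step 1: Sum all words
Raw sum = 40245 + 60093 + 31946 = 132284
Step 2: Fold carry: (1212 + 2) = 1214
One's complement = ~1214 & 0xFFFF = 64321

64321


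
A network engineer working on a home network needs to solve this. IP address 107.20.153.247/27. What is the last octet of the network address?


Given: IP = 107.20.153.247, prefix = /27
Subnet mask = 255.255.255.224
Last octet of IP: 247
Last octet of mask: 224
Network last octet = 247 AND 224 = 224

224


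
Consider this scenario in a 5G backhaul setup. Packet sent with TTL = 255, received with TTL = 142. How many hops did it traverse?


Given: initial TTL = 255, received TTL = 142
Hops = initial TTL - received TTL
Hops = 255 - 142 = 113

113


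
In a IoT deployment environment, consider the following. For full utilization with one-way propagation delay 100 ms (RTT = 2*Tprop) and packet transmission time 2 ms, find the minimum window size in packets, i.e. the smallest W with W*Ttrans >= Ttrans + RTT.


Given: Ttrans = 2 ms, RTT = 200 ms (= 2 * Tprop, Tprop = 100 ms)
Time until first ACK returns = Ttrans + RTT = 2 + 200 = 202 ms
Need W * Ttrans >= Ttrans + RTT  ->  W >= (Ttrans + RTT) / Ttrans
(Ttrans + RTT) / Ttrans = 202 / 2 = 101
W_min = ceil(101) = 101

101


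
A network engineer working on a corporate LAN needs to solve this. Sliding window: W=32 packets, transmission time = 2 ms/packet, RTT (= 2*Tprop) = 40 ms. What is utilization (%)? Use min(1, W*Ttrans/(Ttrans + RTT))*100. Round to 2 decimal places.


Given: W = 32, Ttrans = 2 ms, RTT = 40 ms (= 2 * Tprop, Tprop = 20 ms)
Cycle time = Ttrans + RTT = 2 + 40 = 42 ms (first packet sent until its ACK returns)
W * Ttrans = 32 * 2 = 64 ms of sending per cycle
W * Ttrans / (Ttrans + RTT) = 64 / 42 = 1.523810
U = min(1, 1.523810) = 1.000000
U% = 100.00%

100.00


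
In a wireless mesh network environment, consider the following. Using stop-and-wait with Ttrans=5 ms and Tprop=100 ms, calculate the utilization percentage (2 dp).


Given: Ttrans = 5 ms, Tprop = 100 ms
RTT = 2 * Tprop = 2 * 100 = 200 ms
U = Ttrans / (Ttrans + RTT)
U = 5 / (5 + 200)
U = 5 / 205 = 0.02439
U% = 2.44%

2.44


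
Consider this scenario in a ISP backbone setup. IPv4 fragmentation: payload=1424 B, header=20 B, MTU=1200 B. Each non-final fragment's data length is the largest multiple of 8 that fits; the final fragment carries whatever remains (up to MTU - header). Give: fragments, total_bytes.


Max data per non-final fragment = floor((MTU - header)/8)*8 = floor((1200 - 20)/8)*8 = floor(1180/8)*8 = 1176 B
Final fragment needs no 8-byte alignment: it can carry up to MTU - header = 1180 B
Non-final fragments needed = ceil((payload - 1180) / 1176) = ceil(244/1176) = ceil(0.2075) = 1
Number of fragments = 1 + 1 = 2
Fragment sizes (data): 1 * 1176 B + 248 B (last, 248 <= 1180 OK)
Total bytes sent = payload + n_frags * header = 1424 + 2*20 = 1424 + 40 = 1464 B

2, 1464


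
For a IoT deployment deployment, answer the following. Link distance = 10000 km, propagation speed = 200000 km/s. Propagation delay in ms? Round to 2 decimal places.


Given: distance = 10000 km, speed = 200000 km/s
Delay = distance / speed = 10000 / 200000 seconds
Delay in ms = 10000 * 1000 / 200000
Delay = 50.0000 ms
Rounded to 2 dp = 50.00 ms

50.00


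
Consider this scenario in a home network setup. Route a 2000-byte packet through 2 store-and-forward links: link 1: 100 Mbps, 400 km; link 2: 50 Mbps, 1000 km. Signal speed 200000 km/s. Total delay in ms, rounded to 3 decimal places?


Packet = 2000 bytes = 16000 bits. Store-and-forward: sum (t_trans + t_prop) per link.
Link 1: t_trans = 16000/(100*10^6) s = 0.1600 ms; t_prop = 400/200000 s = 2.0000 ms; subtotal = 2.1600 ms
Link 2: t_trans = 16000/(50*10^6) s = 0.3200 ms; t_prop = 1000/200000 s = 5.0000 ms; subtotal = 5.3200 ms
End-to-end = 2.1600 + 5.3200 = 7.4800 ms -> 7.480 ms (3 dp)

7.480


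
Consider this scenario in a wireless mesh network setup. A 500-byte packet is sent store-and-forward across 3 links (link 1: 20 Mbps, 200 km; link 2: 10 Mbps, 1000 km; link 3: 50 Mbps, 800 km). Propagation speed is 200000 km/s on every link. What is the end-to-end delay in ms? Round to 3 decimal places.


Packet = 500 bytes = 4000 bits. Store-and-forward: sum (t_trans + t_prop) per link.
Link 1: t_trans = 4000/(20*10^6) s = 0.2000 ms; t_prop = 200/200000 s = 1.0000 ms; subtotal = 1.2000 ms
Link 2: t_trans = 4000/(10*10^6) s = 0.4000 ms; t_prop = 1000/200000 s = 5.0000 ms; subtotal = 5.4000 ms
Link 3: t_trans = 4000/(50*10^6) s = 0.0800 ms; t_prop = 800/200000 s = 4.0000 ms; subtotal = 4.0800 ms
End-to-end = 1.2000 + 5.4000 + 4.0800 = 10.6800 ms -> 10.680 ms (3 dp)

10.680


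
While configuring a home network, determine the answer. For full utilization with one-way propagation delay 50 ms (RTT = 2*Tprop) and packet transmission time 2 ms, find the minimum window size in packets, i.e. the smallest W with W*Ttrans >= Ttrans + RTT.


Given: Ttrans = 2 ms, RTT = 100 ms (= 2 * Tprop, Tprop = 50 ms)
Time until first ACK returns = Ttrans + RTT = 2 + 100 = 102 ms
Need W * Ttrans >= Ttrans + RTT  ->  W >= (Ttrans + RTT) / Ttrans
(Ttrans + RTT) / Ttrans = 102 / 2 = 51
W_min = ceil(51) = 51

51


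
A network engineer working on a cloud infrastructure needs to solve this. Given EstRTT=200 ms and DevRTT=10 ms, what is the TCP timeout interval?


Given: EstRTT = 200 ms, DevRTT = 10 ms
Timeout = EstRTT + 4 * DevRTT
4 * DevRTT = 4 * 10 = 40
Timeout = 200 + 40 = 240 ms

240


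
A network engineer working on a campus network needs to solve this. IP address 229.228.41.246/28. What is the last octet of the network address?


Given: IP = 229.228.41.246, prefix = /28
Subnet mask = 255.255.255.240
Last octet of IP: 246
Last octet of mask: 240
Network last octet = 246 AND 240 = 240

240


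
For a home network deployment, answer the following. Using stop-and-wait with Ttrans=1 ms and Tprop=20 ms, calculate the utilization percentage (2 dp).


Given: Ttrans = 1 ms, Tprop = 20 ms
RTT = 2 * Tprop = 2 * 20 = 40 ms
U = Ttrans / (Ttrans + RTT)
U = 1 / (1 + 40)
U = 1 / 41 = 0.02439
U% = 2.44%

2.44


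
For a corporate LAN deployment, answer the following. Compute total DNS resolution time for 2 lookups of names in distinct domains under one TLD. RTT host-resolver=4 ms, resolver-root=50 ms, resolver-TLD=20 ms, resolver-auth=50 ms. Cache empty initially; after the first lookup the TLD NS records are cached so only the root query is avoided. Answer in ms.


Lookup 1 (cold cache): local + root + TLD + auth = 4 + 50 + 20 + 50 = 124 ms
Lookups 2..2 (TLD NS cached -> skip root; new domain -> still ask TLD and auth): local + TLD + auth = 4 + 20 + 50 = 74 ms each
Remaining 1 lookups: 1 * 74 = 74 ms
Total = 124 + 74 = 198 ms

198


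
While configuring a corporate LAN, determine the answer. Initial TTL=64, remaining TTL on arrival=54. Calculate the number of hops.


Given: initial TTL = 64, received TTL = 54
Hops = initial TTL - received TTL
Hops = 64 - 54 = 10

10


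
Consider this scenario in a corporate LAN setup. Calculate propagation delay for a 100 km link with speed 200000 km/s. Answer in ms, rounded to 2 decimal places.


Given: distance = 100 km, speed = 200000 km/s
Delay = distance / speed = 100 / 200000 seconds
Delay in ms = 100 * 1000 / 200000
Delay = 0.5000 ms
Rounded to 2 dp = 0.50 ms

0.50


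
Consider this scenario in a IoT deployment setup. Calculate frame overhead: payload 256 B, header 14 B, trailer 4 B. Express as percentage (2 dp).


Given: payload = 256 B, header = 14 B, trailer = 4 B
Overhead bytes = header + trailer = 14 + 4 = 18
Total frame = payload + overhead = 256 + 18 = 274
Overhead % = 18 / 274 * 100 = 6.5693% -> 6.57% (2 dp)

6.57


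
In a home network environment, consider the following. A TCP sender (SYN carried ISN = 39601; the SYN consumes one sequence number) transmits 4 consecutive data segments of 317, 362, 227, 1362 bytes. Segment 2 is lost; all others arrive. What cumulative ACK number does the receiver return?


SYN uses sequence number 39601; first data byte = ISN + 1 = 39602.
Segment 1: SEQ = 39602, len = 317 B, covers [39602, 39918]
Segment 2: SEQ = 39919, len = 362 B, covers [39919, 40280] [LOST]
Segment 3: SEQ = 40281, len = 227 B, covers [40281, 40507]
Segment 4: SEQ = 40508, len = 1362 B, covers [40508, 41869]
In-order data received: bytes [39602, 39918] (segments 1..1).
Segment 2 missing -> gap begins at byte 39919; later segments buffered out of order.
Cumulative ACK = next expected in-order byte = 39602 + 317 = 39919

39919


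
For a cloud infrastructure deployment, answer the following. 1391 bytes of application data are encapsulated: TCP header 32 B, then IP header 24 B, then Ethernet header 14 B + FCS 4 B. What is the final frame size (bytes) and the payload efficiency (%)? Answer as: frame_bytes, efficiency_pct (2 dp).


TCP segment = 1391 + 32 = 1423 B
IP packet = 1423 + 24 = 1447 B
Ethernet frame = 1447 + 14 + 4 = 1465 B
Efficiency = app / frame = 1391 / 1465 = 0.949488 = 94.9488% -> 94.95% (2 dp)

1465, 94.95


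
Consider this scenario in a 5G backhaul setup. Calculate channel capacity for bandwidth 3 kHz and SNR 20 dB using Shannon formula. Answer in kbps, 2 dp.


Given: B = 3 kHz, SNR = 20 dB
SNR linear = 10^(20/10) = 100
1 + SNR = 101
log2(101) = 6.6582114828
C = 3 * 1000 * 6.6582114828 = 19974.6344 bps
C = 19.974634 kbps -> 19.97 kbps (2 dp)

19.97


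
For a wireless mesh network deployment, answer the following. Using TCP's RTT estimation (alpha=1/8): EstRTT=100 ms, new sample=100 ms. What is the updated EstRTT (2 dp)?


Given: EstRTT = 100 ms, SampleRTT = 100 ms, alpha = 1/8
New EstRTT = (1 - alpha) * EstRTT + alpha * SampleRTT
(7/8) * 100 = 87.5
(1/8) * 100 = 12.5
New EstRTT = 87.5 + 12.5 = 100 ms -> 100.00 ms (2 dp)

100.00


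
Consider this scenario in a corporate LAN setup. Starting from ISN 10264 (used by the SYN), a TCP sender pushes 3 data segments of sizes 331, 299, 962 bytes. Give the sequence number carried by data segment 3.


The SYN occupies sequence number ISN = 10264, so the first data byte is ISN + 1 = 10265.
SEQ of data segment i = (ISN + 1) + sum of payload sizes of segments 1..i-1.
Segment 1: SEQ = 10265, payload = 331 bytes
Segment 2: SEQ = 10596, payload = 299 bytes
Segment 3: SEQ = 10895, payload = 962 bytes
SEQ of segment 3 = 10265 + 331 + 299 = 10895

10895


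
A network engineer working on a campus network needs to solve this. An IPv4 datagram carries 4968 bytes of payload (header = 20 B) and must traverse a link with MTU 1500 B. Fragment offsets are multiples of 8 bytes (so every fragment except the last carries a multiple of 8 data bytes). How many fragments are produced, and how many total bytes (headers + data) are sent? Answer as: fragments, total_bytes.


Max data per non-final fragment = floor((MTU - header)/8)*8 = floor((1500 - 20)/8)*8 = floor(1480/8)*8 = 1480 B
Final fragment needs no 8-byte alignment: it can carry up to MTU - header = 1480 B
Non-final fragments needed = ceil((payload - 1480) / 1480) = ceil(3488/1480) = ceil(2.3568) = 3
Number of fragments = 3 + 1 = 4
Fragment sizes (data): 3 * 1480 B + 528 B (last, 528 <= 1480 OK)
Total bytes sent = payload + n_frags * header = 4968 + 4*20 = 4968 + 80 = 5048 B

4, 5048


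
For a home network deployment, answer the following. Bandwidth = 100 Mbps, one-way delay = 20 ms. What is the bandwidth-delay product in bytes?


Given: bandwidth = 100 Mbps, delay = 20 ms
BDP in bits = 100 * 10^6 * 20 / 1000
BDP in bits = 2000000
BDP in bytes = 2000000 / 8 = 250000

250000


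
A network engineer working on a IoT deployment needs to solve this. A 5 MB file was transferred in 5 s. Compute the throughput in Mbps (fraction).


Given: file = 5 MB, time = 5 s
File in Mb = 5 * 8 = 40 Mb
Throughput = 40 / 5 Mbps
Throughput = 8 Mbps

8


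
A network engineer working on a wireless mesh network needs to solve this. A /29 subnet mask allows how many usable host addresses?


Given: subnet mask /29
Host bits = 32 - 29 = 3
Total addresses = 2^3 = 8
Usable hosts = 8 - 2 (network + broadcast) = 6

6


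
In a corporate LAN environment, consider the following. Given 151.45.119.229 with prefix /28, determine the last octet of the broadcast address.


Given: IP = 151.45.119.229, prefix = /28
Host bits = 32 - 28 = 4
Network last octet = 229 AND mask = 224
Host part size = 2^4 - 1 = 15
Broadcast last octet = 224 OR 15 = 239

239


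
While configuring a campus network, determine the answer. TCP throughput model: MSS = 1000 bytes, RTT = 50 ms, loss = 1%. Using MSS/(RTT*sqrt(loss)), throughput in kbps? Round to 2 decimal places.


Given: MSS = 1000 bytes, RTT = 50 ms, loss = 1%
RTT in seconds = 50 / 1000 = 0.05
Loss rate = 1% = 0.01
sqrt(loss) = sqrt(0.01) = 0.1
Throughput (bytes/s) = 1000 / (0.05 * 0.1) = 200000.0000
Throughput (kbps) = 200000.0000 * 8 / 1000 = 1600.000000 -> 1600.00 kbps (2 dp)

1600.00


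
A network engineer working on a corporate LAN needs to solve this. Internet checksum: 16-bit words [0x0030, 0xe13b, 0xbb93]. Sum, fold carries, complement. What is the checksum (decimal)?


Given words: [0x0030, 0xe13b, 0xbb93]
Step 1: Sum all words
Raw sum = 48 + 57659 + 48019 = 105726
Step 2: Fold carry: (40190 + 1) = 40191
One's complement = ~40191 & 0xFFFF = 25344

25344


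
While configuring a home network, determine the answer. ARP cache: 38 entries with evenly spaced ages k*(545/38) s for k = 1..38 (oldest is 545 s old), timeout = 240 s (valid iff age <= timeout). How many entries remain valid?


Ages are k * 545/38 s for k = 1..38 (spacing = 14.3421 s).
Entry k is valid iff k * 545/38 <= 240 iff k <= 38 * 240 / 545 = 16.7339
n_valid = floor(16.7339) = 16
(n_stale = 38 - 16 = 22)

16


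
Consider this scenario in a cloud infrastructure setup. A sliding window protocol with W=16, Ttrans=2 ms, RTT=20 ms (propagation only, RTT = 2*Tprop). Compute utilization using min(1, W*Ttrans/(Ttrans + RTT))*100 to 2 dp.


Given: W = 16, Ttrans = 2 ms, RTT = 20 ms (= 2 * Tprop, Tprop = 10 ms)
Cycle time = Ttrans + RTT = 2 + 20 = 22 ms (first packet sent until its ACK returns)
W * Ttrans = 16 * 2 = 32 ms of sending per cycle
W * Ttrans / (Ttrans + RTT) = 32 / 22 = 1.454545
U = min(1, 1.454545) = 1.000000
U% = 100.00%

100.00


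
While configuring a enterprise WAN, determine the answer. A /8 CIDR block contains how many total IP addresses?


Given: CIDR prefix /8
Host bits = 32 - 8 = 24
Total addresses = 2^24 = 16777216

16777216


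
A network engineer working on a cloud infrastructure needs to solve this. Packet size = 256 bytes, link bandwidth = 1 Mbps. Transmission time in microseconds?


Given: packet = 256 bytes, bandwidth = 1 Mbps
Packet in bits = 256 * 8 = 2048 bits
Bandwidth = 1 * 10^6 = 1000000 bps
Time = 2048 / 1000000 seconds
Time in us = 2048 * 10^6 / 1000000 = 2048

2048


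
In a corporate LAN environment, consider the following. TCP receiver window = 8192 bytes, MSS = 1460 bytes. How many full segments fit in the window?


Given: RWND = 8192 bytes, MSS = 1460 bytes
Full segments = floor(RWND / MSS)
Full segments = floor(8192 / 1460)
Full segments = floor(5.611) = 5

5


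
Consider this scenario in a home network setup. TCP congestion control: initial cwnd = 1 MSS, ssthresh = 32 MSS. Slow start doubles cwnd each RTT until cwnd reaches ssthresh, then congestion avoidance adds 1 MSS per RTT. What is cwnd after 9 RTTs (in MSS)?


RTT 0: cwnd = 1 MSS (initial)
RTT 1: cwnd = 2 MSS (slow start, doubled)
RTT 2: cwnd = 4 MSS (slow start, doubled)
RTT 3: cwnd = 8 MSS (slow start, doubled)
RTT 4: cwnd = 16 MSS (slow start, doubled)
RTT 5: cwnd = 32 MSS (slow start, doubled)
RTT 6: cwnd = 33 MSS (congestion avoidance, +1)
RTT 7: cwnd = 34 MSS (congestion avoidance, +1)
RTT 8: cwnd = 35 MSS (congestion avoidance, +1)
RTT 9: cwnd = 36 MSS (congestion avoidance, +1)

36


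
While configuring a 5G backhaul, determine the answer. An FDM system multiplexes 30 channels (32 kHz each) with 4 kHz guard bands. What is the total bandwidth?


Given: 30 channels, 32 kHz each, guard = 4 kHz
Channel bandwidth = 30 * 32 = 960 kHz
Guard bands = 29 gaps * 4 kHz = 116 kHz
Total = 960 + 116 = 1076 kHz

1076


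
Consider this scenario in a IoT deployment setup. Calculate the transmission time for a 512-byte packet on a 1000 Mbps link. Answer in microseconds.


Given: packet = 512 bytes, bandwidth = 1000 Mbps
Packet in bits = 512 * 8 = 4096 bits
Bandwidth = 1000 * 10^6 = 1000000000 bps
Time = 4096 / 1000000000 seconds
Time in us = 4096 * 10^6 / 1000000000 = 4.096

4.096


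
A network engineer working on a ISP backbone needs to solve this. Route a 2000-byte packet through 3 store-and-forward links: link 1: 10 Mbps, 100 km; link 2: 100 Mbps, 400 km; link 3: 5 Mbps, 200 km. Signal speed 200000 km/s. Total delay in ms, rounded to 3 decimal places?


Packet = 2000 bytes = 16000 bits. Store-and-forward: sum (t_trans + t_prop) per link.
Link 1: t_trans = 16000/(10*10^6) s = 1.6000 ms; t_prop = 100/200000 s = 0.5000 ms; subtotal = 2.1000 ms
Link 2: t_trans = 16000/(100*10^6) s = 0.1600 ms; t_prop = 400/200000 s = 2.0000 ms; subtotal = 2.1600 ms
Link 3: t_trans = 16000/(5*10^6) s = 3.2000 ms; t_prop = 200/200000 s = 1.0000 ms; subtotal = 4.2000 ms
End-to-end = 2.1000 + 2.1600 + 4.2000 = 8.4600 ms -> 8.460 ms (3 dp)

8.460


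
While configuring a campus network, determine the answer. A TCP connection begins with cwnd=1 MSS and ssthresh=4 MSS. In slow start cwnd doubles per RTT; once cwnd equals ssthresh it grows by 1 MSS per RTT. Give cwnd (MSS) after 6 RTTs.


RTT 0: cwnd = 1 MSS (initial)
RTT 1: cwnd = 2 MSS (slow start, doubled)
RTT 2: cwnd = 4 MSS (slow start, doubled)
RTT 3: cwnd = 5 MSS (congestion avoidance, +1)
RTT 4: cwnd = 6 MSS (congestion avoidance, +1)
RTT 5: cwnd = 7 MSS (congestion avoidance, +1)
RTT 6: cwnd = 8 MSS (congestion avoidance, +1)

8


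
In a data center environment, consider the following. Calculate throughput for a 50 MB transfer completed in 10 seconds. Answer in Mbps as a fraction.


Given: file = 50 MB, time = 10 s
File in Mb = 50 * 8 = 400 Mb
Throughput = 400 / 10 Mbps
Throughput = 40 Mbps

40


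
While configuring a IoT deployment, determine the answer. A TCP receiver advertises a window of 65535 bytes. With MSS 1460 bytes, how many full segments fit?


Given: RWND = 65535 bytes, MSS = 1460 bytes
Full segments = floor(RWND / MSS)
Full segments = floor(65535 / 1460)
Full segments = floor(44.887) = 44

44


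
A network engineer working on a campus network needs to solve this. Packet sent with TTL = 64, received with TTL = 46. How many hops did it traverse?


Given: initial TTL = 64, received TTL = 46
Hops = initial TTL - received TTL
Hops = 64 - 46 = 18

18


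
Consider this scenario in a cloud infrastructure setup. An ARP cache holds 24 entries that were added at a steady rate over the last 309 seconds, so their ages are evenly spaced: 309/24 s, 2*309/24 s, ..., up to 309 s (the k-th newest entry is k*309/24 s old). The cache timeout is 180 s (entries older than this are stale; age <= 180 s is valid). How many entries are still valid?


Ages are k * 309/24 s for k = 1..24 (spacing = 12.8750 s).
Entry k is valid iff k * 309/24 <= 180 iff k <= 24 * 180 / 309 = 13.9806
n_valid = floor(13.9806) = 13
(n_stale = 24 - 13 = 11)

13


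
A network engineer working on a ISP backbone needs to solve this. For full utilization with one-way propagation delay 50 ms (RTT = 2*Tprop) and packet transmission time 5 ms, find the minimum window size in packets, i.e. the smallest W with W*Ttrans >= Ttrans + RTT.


Given: Ttrans = 5 ms, RTT = 100 ms (= 2 * Tprop, Tprop = 50 ms)
Time until first ACK returns = Ttrans + RTT = 5 + 100 = 105 ms
Need W * Ttrans >= Ttrans + RTT  ->  W >= (Ttrans + RTT) / Ttrans
(Ttrans + RTT) / Ttrans = 105 / 5 = 21
W_min = ceil(21) = 21

21


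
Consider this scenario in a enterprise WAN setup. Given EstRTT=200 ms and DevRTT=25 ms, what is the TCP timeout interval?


Given: EstRTT = 200 ms, DevRTT = 25 ms
Timeout = EstRTT + 4 * DevRTT
4 * DevRTT = 4 * 25 = 100
Timeout = 200 + 100 = 300 ms

300


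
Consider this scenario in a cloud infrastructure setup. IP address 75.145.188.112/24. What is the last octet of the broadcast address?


Given: IP = 75.145.188.112, prefix = /24
Host bits = 32 - 24 = 8
Network last octet = 112 AND mask = 0
Host part size = 2^8 - 1 = 255
Broadcast last octet = 0 OR 255 = 255

255


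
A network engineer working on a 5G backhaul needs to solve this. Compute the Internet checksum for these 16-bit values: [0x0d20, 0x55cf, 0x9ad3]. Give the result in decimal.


Given words: [0x0d20, 0x55cf, 0x9ad3]
Step 1: Sum all words
Raw sum = 3360 + 21967 + 39635 = 64962
One's complement = ~64962 & 0xFFFF = 573

573


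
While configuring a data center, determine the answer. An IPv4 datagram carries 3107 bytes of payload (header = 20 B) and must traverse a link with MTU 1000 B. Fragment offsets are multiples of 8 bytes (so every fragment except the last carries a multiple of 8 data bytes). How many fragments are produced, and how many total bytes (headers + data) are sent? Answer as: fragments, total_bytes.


Max data per non-final fragment = floor((MTU - header)/8)*8 = floor((1000 - 20)/8)*8 = floor(980/8)*8 = 976 B
Final fragment needs no 8-byte alignment: it can carry up to MTU - header = 980 B
Non-final fragments needed = ceil((payload - 980) / 976) = ceil(2127/976) = ceil(2.1793) = 3
Number of fragments = 3 + 1 = 4
Fragment sizes (data): 3 * 976 B + 179 B (last, 179 <= 980 OK)
Total bytes sent = payload + n_frags * header = 3107 + 4*20 = 3107 + 80 = 3187 B

4, 3187


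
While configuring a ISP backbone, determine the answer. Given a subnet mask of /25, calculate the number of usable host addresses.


Given: subnet mask /25
Host bits = 32 - 25 = 7
Total addresses = 2^7 = 128
Usable hosts = 128 - 2 (network + broadcast) = 126

126


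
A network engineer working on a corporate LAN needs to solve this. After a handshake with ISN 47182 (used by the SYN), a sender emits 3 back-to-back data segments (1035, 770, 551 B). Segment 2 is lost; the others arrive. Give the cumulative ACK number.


SYN uses sequence number 47182; first data byte = ISN + 1 = 47183.
Segment 1: SEQ = 47183, len = 1035 B, covers [47183, 48217]
Segment 2: SEQ = 48218, len = 770 B, covers [48218, 48987] [LOST]
Segment 3: SEQ = 48988, len = 551 B, covers [48988, 49538]
In-order data received: bytes [47183, 48217] (segments 1..1).
Segment 2 missing -> gap begins at byte 48218; later segments buffered out of order.
Cumulative ACK = next expected in-order byte = 47183 + 1035 = 48218

48218


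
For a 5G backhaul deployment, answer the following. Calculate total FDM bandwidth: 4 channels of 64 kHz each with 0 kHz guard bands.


Given: 4 channels, 64 kHz each, guard = 0 kHz
Channel bandwidth = 4 * 64 = 256 kHz
Guard bands = 3 gaps * 0 kHz = 0 kHz
Total = 256 + 0 = 256 kHz

256


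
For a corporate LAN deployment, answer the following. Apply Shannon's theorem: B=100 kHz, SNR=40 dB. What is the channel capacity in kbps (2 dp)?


Given: B = 100 kHz, SNR = 40 dB
SNR linear = 10^(40/10) = 10000
1 + SNR = 10001
log2(10001) = 13.2878566418
C = 100 * 1000 * 13.2878566418 = 1328785.6642 bps
C = 1328.785664 kbps -> 1328.79 kbps (2 dp)

1328.79


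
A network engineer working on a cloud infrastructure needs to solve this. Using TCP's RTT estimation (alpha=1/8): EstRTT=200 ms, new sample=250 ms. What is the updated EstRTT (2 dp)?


Given: EstRTT = 200 ms, SampleRTT = 250 ms, alpha = 1/8
New EstRTT = (1 - alpha) * EstRTT + alpha * SampleRTT
(7/8) * 200 = 175
(1/8) * 250 = 31.25
New EstRTT = 175 + 31.25 = 206.25 ms -> 206.25 ms (2 dp)

206.25


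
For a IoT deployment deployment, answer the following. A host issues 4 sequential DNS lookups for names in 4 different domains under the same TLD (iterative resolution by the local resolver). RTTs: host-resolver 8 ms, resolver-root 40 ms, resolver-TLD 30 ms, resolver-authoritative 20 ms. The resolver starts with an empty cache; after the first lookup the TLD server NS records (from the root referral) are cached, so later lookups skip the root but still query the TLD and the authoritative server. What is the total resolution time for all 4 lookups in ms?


Lookup 1 (cold cache): local + root + TLD + auth = 8 + 40 + 30 + 20 = 98 ms
Lookups 2..4 (TLD NS cached -> skip root; new domain -> still ask TLD and auth): local + TLD + auth = 8 + 30 + 20 = 58 ms each
Remaining 3 lookups: 3 * 58 = 174 ms
Total = 98 + 174 = 272 ms

272


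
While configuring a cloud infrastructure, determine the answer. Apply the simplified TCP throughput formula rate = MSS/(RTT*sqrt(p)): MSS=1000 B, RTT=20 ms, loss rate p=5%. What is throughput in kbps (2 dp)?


Given: MSS = 1000 bytes, RTT = 20 ms, loss = 5%
RTT in seconds = 20 / 1000 = 0.02
Loss rate = 5% = 0.05
sqrt(loss) = sqrt(0.05) = 0.223606797750
Throughput (bytes/s) = 1000 / (0.02 * 0.223606797750) = 223606.7977
Throughput (kbps) = 223606.7977 * 8 / 1000 = 1788.854382 -> 1788.85 kbps (2 dp)

1788.85


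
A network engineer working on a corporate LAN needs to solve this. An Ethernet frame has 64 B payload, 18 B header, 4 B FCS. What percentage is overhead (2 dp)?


Given: payload = 64 B, header = 18 B, trailer = 4 B
Overhead bytes = header + trailer = 18 + 4 = 22
Total frame = payload + overhead = 64 + 22 = 86
Overhead % = 22 / 86 * 100 = 25.5814% -> 25.58% (2 dp)

25.58


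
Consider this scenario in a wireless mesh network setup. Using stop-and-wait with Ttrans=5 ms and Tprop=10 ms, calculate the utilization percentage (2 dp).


Given: Ttrans = 5 ms, Tprop = 10 ms
RTT = 2 * Tprop = 2 * 10 = 20 ms
U = Ttrans / (Ttrans + RTT)
U = 5 / (5 + 20)
U = 5 / 25 = 0.2
U% = 20.00%

20.00


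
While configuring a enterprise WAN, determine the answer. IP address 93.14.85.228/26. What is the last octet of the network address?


Given: IP = 93.14.85.228, prefix = /26
Subnet mask = 255.255.255.192
Last octet of IP: 228
Last octet of mask: 192
Network last octet = 228 AND 192 = 192

192


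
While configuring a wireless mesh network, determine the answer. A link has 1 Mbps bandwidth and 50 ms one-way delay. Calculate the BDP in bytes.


Given: bandwidth = 1 Mbps, delay = 50 ms
BDP in bits = 1 * 10^6 * 50 / 1000
BDP in bits = 50000
BDP in bytes = 50000 / 8 = 6250

6250


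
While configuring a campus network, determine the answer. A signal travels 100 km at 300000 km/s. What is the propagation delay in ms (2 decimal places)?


Given: distance = 100 km, speed = 300000 km/s
Delay = distance / speed = 100 / 300000 seconds
Delay in ms = 100 * 1000 / 300000
Delay = 0.3333 ms
Rounded to 2 dp = 0.33 ms

0.33


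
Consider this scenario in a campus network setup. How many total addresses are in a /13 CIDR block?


Given: CIDR prefix /13
Host bits = 32 - 13 = 19
Total addresses = 2^19 = 524288

524288


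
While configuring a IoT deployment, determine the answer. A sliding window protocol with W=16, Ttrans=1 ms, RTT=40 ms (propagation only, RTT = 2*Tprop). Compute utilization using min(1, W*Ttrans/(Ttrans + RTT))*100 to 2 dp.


Given: W = 16, Ttrans = 1 ms, RTT = 40 ms (= 2 * Tprop, Tprop = 20 ms)
Cycle time = Ttrans + RTT = 1 + 40 = 41 ms (first packet sent until its ACK returns)
W * Ttrans = 16 * 1 = 16 ms of sending per cycle
W * Ttrans / (Ttrans + RTT) = 16 / 41 = 0.390244
U = min(1, 0.390244) = 0.390244
U% = 39.02%

39.02


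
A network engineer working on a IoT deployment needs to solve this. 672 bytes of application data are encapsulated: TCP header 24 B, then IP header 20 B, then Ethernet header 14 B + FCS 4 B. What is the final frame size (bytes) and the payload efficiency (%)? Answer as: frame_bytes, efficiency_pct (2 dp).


TCP segment = 672 + 24 = 696 B
IP packet = 696 + 20 = 716 B
Ethernet frame = 716 + 14 + 4 = 734 B
Efficiency = app / frame = 672 / 734 = 0.915531 = 91.5531% -> 91.55% (2 dp)

734, 91.55


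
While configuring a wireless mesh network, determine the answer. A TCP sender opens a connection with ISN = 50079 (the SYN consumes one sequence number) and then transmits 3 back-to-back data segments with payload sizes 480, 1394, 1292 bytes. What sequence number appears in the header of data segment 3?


The SYN occupies sequence number ISN = 50079, so the first data byte is ISN + 1 = 50080.
SEQ of data segment i = (ISN + 1) + sum of payload sizes of segments 1..i-1.
Segment 1: SEQ = 50080, payload = 480 bytes
Segment 2: SEQ = 50560, payload = 1394 bytes
Segment 3: SEQ = 51954, payload = 1292 bytes
SEQ of segment 3 = 50080 + 480 + 1394 = 51954

51954
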